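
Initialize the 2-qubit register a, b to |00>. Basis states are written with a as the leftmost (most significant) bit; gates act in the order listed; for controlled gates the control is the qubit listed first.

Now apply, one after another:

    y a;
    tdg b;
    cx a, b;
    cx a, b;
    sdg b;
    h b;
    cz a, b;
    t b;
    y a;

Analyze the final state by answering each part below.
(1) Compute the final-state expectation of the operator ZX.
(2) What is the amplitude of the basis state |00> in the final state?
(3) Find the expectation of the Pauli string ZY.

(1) In the final state, ZX has expectation -sqrt(2)/2.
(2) The final state's coefficient on |00> equals sqrt(2)/2.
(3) In the final state, ZY has expectation -sqrt(2)/2.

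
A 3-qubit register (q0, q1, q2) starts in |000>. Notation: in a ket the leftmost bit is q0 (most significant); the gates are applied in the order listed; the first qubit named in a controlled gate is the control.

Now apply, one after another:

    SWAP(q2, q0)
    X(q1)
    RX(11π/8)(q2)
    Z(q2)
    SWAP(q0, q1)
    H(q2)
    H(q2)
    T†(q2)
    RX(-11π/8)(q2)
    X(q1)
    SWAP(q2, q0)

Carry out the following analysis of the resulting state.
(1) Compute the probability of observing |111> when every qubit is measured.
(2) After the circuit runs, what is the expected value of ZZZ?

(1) Outcome |111> occurs with probability sqrt(2)/4 + 3/8.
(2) The expectation value of ZZZ is 1/4 - sqrt(2)/2.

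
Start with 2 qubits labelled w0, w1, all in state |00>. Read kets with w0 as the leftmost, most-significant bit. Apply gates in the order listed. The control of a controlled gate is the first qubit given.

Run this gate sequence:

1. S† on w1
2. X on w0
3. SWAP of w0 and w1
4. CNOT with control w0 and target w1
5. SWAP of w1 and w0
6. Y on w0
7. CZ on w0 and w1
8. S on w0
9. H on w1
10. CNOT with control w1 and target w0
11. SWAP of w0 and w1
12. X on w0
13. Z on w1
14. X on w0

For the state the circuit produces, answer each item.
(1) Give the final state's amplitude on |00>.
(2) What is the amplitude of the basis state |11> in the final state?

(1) The amplitude on |00> is -sqrt(2)*I/2.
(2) The amplitude on |11> is sqrt(2)*I/2.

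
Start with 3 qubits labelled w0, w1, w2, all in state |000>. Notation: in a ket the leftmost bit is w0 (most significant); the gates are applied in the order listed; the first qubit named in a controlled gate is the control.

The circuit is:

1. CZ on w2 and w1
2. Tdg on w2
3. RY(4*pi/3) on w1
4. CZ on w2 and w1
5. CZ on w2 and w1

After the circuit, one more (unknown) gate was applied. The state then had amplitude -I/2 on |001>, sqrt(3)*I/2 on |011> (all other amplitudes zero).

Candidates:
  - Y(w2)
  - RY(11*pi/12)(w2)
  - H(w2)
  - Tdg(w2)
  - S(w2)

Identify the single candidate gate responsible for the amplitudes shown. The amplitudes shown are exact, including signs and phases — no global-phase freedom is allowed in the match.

It was Y(w2) that produced the state shown. Key observation: gates 4-5 undo each other exactly, leaving only the rest of the circuit to track.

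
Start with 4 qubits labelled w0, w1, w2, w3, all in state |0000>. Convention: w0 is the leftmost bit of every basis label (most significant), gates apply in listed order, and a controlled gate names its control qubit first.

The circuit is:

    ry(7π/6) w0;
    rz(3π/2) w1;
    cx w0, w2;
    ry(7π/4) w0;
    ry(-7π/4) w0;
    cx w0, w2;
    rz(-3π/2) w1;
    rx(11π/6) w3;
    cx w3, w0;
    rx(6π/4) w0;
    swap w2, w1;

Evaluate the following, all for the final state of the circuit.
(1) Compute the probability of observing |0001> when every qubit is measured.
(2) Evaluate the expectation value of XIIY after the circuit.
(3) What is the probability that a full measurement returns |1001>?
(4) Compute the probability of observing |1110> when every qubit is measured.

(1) The probability of measuring |0001> is 1/4 - sqrt(3)/8.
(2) The expectation value of XIIY is 1/2.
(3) Outcome |1001> occurs with probability 1/4 - sqrt(3)/8.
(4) The probability of measuring |1110> is 0.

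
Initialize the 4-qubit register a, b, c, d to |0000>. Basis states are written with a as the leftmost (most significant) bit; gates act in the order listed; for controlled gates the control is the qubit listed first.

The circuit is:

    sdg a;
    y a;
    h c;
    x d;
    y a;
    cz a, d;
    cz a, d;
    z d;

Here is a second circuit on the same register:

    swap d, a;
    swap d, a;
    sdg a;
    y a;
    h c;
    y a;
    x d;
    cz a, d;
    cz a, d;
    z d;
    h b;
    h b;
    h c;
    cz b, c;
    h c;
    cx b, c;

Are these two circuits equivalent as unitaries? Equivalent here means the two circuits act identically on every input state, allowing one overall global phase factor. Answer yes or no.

Yes, they are equivalent — the unitaries differ by at most a global phase.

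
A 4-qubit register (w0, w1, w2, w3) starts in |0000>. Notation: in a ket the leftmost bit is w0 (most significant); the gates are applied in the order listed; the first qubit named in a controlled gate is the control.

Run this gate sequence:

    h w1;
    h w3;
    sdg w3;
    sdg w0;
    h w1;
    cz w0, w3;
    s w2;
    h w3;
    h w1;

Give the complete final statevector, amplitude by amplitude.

After the circuit, the state carries amplitude sqrt(2)*(1 - I)/4 on |0000>, sqrt(2)*(1 + I)/4 on |0001>, sqrt(2)*(1 - I)/4 on |0100>, sqrt(2)*(1 + I)/4 on |0101>, and 0 on every other basis state.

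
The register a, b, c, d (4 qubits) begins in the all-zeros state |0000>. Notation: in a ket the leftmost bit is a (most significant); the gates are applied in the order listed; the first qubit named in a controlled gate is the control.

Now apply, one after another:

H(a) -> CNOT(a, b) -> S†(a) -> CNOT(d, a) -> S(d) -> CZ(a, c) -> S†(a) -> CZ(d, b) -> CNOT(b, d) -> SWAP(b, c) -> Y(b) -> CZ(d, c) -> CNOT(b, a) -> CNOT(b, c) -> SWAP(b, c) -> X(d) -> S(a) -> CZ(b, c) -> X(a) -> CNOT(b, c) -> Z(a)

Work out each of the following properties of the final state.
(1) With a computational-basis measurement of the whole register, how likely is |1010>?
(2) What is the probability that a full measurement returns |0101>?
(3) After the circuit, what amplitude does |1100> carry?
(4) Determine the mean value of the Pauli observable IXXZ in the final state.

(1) Outcome |1010> occurs with probability 1/2.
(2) A full measurement returns |0101> with probability 1/2.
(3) The amplitude on |1100> is 0.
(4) In the final state, IXXZ has expectation 0.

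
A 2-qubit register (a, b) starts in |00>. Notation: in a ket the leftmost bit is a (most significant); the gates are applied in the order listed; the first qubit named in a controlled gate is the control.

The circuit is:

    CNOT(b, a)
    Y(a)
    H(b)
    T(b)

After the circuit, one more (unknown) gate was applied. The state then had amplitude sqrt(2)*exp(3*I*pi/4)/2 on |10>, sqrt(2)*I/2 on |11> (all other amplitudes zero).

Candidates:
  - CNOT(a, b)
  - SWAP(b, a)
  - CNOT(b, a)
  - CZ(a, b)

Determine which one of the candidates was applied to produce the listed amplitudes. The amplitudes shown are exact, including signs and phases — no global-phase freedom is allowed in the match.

The unique candidate consistent with the amplitudes is CNOT(a, b).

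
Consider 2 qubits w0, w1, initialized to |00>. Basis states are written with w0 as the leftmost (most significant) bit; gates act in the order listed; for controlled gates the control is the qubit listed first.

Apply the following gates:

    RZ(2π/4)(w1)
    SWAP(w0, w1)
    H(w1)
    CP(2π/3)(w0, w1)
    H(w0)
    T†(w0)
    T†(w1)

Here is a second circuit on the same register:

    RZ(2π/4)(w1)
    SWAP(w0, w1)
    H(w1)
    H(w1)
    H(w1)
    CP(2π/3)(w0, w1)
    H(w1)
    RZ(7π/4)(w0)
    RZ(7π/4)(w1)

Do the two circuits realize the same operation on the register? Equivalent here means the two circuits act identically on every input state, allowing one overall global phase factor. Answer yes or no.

No, they are not equivalent — no single phase factor reconciles the two unitaries.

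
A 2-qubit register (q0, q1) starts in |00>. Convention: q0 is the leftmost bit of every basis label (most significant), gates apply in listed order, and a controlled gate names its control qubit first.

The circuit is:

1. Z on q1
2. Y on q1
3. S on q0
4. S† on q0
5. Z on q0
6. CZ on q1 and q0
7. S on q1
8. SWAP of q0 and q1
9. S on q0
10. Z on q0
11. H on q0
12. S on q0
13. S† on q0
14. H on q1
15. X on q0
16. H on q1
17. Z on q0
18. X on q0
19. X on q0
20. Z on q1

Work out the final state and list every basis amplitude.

The final amplitudes are -sqrt(2)*I/2 on |00>, 0 on |01>, -sqrt(2)*I/2 on |10>, 0 on |11>.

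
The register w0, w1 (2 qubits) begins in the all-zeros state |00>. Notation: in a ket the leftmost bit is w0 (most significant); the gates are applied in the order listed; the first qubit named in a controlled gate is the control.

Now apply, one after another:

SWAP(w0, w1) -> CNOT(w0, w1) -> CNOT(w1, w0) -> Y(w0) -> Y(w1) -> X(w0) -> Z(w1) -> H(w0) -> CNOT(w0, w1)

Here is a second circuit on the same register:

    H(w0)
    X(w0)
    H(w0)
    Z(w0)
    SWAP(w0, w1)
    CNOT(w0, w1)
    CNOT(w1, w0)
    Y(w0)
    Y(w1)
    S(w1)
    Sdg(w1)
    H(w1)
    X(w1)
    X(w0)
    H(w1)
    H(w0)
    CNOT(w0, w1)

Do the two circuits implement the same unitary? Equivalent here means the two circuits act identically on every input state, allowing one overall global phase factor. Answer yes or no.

Yes — the two circuits implement the same unitary up to a global phase.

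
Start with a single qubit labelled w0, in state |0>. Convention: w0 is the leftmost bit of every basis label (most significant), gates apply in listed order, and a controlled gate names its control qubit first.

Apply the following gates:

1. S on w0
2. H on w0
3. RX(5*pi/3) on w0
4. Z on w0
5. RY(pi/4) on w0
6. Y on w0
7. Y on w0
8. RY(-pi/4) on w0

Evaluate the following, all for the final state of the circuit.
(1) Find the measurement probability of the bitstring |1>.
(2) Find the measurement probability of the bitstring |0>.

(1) Outcome |1> occurs with probability 1/2. Key observation: the block from step 5 through step 8 cancels to the identity and can be dropped.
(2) Outcome |0> occurs with probability 1/2.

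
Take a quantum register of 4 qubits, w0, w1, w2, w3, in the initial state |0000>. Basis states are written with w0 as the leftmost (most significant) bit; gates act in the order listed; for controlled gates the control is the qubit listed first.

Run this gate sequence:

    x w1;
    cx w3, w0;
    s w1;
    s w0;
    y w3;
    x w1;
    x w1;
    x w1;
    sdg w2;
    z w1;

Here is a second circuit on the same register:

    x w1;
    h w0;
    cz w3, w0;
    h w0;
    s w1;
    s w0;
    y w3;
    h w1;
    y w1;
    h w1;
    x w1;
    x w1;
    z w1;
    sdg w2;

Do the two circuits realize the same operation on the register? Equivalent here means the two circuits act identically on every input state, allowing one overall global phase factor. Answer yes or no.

No: there is an input state on which the two circuits produce genuinely different outputs (not merely differing by a phase).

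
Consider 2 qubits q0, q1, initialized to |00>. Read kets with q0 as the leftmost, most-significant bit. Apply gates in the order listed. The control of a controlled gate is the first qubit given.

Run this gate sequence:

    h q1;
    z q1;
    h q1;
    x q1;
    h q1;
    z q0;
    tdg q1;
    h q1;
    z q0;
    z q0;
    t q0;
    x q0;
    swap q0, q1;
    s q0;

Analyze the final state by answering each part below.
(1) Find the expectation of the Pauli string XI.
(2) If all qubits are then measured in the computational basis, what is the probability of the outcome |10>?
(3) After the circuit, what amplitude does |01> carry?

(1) The expectation value of XI is -sqrt(2)/2.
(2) The probability of measuring |10> is 0.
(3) The amplitude on |01> is 1/2 - exp(3*I*pi/4)/2.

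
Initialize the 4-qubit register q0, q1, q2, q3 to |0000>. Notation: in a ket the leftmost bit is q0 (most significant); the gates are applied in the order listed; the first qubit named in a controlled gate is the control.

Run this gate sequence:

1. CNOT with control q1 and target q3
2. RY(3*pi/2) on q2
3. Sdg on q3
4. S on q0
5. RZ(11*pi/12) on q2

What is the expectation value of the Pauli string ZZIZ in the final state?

The observable ZZIZ averages to 1.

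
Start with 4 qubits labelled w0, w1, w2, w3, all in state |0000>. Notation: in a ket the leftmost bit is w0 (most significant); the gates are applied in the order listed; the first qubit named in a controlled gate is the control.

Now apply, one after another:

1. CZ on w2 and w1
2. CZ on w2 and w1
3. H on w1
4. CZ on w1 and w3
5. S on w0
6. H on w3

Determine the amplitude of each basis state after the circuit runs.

The final amplitudes are 1/2 on |0000>, 1/2 on |0001>, 1/2 on |0100>, 1/2 on |0101>, and 0 on every other basis state.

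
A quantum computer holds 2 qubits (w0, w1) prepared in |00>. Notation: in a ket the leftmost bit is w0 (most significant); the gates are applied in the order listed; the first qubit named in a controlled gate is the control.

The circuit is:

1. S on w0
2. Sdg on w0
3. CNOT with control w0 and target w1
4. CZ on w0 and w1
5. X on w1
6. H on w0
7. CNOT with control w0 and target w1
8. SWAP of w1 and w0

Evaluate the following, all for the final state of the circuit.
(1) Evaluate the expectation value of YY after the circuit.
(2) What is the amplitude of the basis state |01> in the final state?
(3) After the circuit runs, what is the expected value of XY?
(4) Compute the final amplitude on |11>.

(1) The expectation value of YY is 1.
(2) The amplitude on |01> is sqrt(2)/2.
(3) The observable XY averages to 0.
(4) The amplitude on |11> is 0.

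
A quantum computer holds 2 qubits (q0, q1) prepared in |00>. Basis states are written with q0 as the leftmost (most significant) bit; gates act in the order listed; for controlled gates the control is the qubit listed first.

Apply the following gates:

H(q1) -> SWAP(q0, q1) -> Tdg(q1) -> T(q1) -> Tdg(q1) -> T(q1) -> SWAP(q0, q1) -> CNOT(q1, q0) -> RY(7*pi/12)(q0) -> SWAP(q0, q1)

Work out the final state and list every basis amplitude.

The final amplitudes are -sqrt(4 - 2*sqrt(2))/8 + sqrt(6*sqrt(2) + 12)/8 on |00>, sqrt(12 - 6*sqrt(2))/8 + sqrt(2*sqrt(2) + 4)/8 on |01>, -sqrt(2*sqrt(2) + 4)/8 - sqrt(12 - 6*sqrt(2))/8 on |10>, -sqrt(4 - 2*sqrt(2))/8 + sqrt(6*sqrt(2) + 12)/8 on |11>. Key observation: gates 2-7 undo each other exactly, leaving only the rest of the circuit to track.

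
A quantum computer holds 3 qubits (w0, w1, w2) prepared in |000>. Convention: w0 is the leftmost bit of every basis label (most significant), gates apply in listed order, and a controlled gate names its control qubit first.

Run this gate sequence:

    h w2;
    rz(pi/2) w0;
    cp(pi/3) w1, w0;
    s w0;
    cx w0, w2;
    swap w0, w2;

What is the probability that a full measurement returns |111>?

Outcome |111> occurs with probability 0.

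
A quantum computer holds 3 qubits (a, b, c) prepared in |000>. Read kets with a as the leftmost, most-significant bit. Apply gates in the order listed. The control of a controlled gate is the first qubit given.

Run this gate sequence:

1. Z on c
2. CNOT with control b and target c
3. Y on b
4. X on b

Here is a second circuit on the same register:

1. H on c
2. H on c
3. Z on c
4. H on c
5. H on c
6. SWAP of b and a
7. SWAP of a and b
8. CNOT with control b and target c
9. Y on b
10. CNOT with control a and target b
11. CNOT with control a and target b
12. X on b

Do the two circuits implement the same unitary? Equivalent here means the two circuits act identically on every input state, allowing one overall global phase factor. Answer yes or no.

Yes — the two circuits implement the same unitary up to a global phase.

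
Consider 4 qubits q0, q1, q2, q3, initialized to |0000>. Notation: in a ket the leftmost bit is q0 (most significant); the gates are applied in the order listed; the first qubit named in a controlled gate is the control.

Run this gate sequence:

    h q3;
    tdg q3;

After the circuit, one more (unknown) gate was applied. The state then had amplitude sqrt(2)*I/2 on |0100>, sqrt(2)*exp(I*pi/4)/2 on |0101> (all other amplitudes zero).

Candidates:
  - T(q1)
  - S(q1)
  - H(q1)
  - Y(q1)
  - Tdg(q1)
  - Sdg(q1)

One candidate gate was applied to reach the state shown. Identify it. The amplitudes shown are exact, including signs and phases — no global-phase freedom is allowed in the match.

The unique candidate consistent with the amplitudes is Y(q1).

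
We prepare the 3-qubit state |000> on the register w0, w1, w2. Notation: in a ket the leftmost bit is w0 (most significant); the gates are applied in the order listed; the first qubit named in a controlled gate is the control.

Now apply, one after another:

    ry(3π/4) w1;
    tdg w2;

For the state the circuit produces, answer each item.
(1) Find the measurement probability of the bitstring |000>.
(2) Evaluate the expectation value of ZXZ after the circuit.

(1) A full measurement returns |000> with probability 1/2 - sqrt(2)/4.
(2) In the final state, ZXZ has expectation sqrt(2)/2.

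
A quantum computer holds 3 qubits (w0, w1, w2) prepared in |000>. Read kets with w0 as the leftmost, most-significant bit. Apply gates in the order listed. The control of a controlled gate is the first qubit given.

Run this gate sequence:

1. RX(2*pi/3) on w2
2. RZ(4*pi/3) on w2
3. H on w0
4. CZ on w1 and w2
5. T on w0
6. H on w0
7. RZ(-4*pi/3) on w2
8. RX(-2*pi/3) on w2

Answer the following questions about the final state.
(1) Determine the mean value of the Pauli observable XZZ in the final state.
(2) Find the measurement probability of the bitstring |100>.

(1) The observable XZZ averages to 0.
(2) A full measurement returns |100> with probability 1/2 - sqrt(2)/4.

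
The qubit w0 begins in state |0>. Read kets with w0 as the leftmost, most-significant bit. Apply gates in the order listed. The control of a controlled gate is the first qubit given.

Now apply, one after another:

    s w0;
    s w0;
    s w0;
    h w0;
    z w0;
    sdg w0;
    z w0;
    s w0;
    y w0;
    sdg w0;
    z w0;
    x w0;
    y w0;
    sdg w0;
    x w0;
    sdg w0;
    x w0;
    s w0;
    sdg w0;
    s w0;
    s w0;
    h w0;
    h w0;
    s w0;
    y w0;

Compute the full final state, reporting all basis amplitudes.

After the circuit, the state carries amplitude sqrt(2)/2 on |0>, -sqrt(2)/2 on |1>.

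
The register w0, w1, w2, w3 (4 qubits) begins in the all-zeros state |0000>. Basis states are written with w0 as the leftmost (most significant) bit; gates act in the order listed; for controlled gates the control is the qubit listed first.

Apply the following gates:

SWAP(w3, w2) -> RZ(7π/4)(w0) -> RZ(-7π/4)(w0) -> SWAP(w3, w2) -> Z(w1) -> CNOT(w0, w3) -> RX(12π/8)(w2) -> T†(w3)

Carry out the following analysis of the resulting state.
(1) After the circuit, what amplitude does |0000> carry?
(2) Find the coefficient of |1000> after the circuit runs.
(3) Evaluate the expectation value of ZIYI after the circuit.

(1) The amplitude on |0000> is -sqrt(2)/2. Key observation: the block from step 1 through step 4 cancels to the identity and can be dropped.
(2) |1000> carries amplitude 0 in the final state.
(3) The expectation value of ZIYI is 1.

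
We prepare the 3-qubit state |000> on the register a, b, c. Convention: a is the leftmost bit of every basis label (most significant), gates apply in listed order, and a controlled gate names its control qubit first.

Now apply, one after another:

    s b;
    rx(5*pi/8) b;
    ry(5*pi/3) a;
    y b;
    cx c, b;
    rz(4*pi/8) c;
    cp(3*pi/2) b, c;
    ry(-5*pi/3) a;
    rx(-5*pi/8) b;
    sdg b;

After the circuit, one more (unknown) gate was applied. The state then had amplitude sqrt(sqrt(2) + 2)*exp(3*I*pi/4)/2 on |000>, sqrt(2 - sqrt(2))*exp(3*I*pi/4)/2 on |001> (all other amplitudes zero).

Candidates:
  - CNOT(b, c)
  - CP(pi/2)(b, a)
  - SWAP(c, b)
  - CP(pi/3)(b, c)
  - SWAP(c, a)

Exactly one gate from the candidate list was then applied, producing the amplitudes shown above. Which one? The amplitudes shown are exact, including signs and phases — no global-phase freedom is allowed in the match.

The applied gate was SWAP(c, b).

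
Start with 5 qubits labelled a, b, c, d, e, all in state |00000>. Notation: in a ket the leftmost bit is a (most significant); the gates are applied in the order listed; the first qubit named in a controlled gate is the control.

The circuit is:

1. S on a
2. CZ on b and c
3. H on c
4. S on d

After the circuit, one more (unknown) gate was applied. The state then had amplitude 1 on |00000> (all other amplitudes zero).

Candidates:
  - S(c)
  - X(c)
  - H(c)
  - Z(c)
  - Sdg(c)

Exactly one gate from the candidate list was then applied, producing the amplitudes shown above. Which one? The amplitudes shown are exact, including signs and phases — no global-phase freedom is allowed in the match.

The unique candidate consistent with the amplitudes is H(c).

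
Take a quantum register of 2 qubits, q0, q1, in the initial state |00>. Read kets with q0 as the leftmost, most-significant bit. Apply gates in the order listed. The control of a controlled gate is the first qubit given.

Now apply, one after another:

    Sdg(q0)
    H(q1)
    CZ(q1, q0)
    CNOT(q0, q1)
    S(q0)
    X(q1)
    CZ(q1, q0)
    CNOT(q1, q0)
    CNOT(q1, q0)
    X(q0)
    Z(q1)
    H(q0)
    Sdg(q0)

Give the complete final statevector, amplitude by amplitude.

The final amplitudes are 1/2 on |00>, -1/2 on |01>, I/2 on |10>, -I/2 on |11>.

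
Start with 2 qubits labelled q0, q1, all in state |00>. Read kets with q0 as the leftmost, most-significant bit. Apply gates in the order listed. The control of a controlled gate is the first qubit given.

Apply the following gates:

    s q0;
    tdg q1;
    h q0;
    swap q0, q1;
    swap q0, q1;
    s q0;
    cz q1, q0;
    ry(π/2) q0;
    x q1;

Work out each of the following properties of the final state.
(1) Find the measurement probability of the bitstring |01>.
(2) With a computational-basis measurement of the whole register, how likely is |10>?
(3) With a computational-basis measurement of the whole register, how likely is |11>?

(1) Outcome |01> occurs with probability 1/2. Key observation: the block from step 4 through step 5 cancels to the identity and can be dropped.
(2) The probability of measuring |10> is 0.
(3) A full measurement returns |11> with probability 1/2.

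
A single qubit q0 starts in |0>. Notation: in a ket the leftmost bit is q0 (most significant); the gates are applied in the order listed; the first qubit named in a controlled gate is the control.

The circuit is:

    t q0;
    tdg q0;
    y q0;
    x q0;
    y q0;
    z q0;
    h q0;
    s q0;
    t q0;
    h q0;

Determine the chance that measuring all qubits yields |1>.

The probability of measuring |1> is 1/2 - sqrt(2)/4.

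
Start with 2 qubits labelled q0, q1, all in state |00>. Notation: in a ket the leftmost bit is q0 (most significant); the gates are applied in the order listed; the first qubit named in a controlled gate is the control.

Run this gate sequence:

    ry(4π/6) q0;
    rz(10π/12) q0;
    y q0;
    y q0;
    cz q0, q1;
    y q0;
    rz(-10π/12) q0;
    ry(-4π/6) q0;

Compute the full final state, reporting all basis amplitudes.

The final amplitudes are sqrt(3)/4 on |00>, 0 on |01>, (-3 - exp(I*pi/3))*exp(I*pi/3)/4 on |10>, 0 on |11>.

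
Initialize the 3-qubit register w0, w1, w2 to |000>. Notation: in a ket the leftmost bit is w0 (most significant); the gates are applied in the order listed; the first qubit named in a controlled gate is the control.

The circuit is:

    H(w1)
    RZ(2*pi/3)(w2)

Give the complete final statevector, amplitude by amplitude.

The final amplitudes are -sqrt(2)*exp(2*I*pi/3)/2 on |000>, -sqrt(2)*exp(2*I*pi/3)/2 on |010>, and 0 on every other basis state.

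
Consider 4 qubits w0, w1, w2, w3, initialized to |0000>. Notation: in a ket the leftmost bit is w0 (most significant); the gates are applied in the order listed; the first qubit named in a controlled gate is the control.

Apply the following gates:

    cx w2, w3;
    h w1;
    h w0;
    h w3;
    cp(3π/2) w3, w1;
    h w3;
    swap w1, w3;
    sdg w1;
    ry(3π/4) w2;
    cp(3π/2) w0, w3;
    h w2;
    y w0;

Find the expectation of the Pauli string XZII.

The observable XZII averages to -1/2.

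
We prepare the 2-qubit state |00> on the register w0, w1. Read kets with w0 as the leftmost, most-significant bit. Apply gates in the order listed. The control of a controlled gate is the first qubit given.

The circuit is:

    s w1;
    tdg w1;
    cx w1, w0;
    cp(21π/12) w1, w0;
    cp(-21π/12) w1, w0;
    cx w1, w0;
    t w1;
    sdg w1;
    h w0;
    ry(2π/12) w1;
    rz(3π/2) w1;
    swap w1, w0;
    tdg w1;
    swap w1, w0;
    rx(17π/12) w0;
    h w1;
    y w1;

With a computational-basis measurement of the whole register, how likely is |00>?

A full measurement returns |00> with probability sqrt(3)/16 + 5/16. Key observation: gates 1-8 undo each other exactly, leaving only the rest of the circuit to track.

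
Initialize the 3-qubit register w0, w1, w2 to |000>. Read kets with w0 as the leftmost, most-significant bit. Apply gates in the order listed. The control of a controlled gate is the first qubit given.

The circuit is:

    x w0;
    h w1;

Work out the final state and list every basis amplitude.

The resulting statevector has amplitude sqrt(2)/2 on |100>, sqrt(2)/2 on |110>, and 0 on every other basis state.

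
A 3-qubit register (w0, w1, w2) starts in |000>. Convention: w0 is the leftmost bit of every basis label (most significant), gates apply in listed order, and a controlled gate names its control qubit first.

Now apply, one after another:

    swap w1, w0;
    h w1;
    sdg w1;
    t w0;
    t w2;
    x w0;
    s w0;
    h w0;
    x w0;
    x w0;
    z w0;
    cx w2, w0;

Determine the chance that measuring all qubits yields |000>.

Outcome |000> occurs with probability 1/4. Key observation: steps 9-10 multiply out to the identity, so the circuit reduces to the remaining gates.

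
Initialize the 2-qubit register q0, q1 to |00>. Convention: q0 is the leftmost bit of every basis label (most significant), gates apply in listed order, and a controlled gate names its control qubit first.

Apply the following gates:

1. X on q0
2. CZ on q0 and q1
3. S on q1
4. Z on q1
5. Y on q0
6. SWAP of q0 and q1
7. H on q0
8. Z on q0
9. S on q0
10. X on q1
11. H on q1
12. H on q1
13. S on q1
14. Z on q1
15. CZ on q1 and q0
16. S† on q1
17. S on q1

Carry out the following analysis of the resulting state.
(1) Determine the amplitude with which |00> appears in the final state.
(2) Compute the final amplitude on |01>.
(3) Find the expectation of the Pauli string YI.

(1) The final state's coefficient on |00> equals 0.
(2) The amplitude on |01> is -sqrt(2)/2.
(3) In the final state, YI has expectation 1.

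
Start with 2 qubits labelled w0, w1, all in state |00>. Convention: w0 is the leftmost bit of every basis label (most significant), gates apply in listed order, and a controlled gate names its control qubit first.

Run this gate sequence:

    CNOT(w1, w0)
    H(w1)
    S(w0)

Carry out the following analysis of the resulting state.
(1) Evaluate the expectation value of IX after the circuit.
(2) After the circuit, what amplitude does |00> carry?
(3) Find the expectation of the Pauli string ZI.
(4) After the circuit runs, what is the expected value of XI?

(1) In the final state, IX has expectation 1.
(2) The final state's coefficient on |00> equals sqrt(2)/2.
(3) The expectation value of ZI is 1.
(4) In the final state, XI has expectation 0.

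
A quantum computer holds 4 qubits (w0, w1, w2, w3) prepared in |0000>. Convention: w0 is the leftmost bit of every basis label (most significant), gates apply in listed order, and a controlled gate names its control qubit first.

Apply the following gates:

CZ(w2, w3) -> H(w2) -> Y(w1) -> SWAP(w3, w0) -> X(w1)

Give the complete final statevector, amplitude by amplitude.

After the circuit, the state carries amplitude sqrt(2)*I/2 on |0000>, sqrt(2)*I/2 on |0010>, and 0 on every other basis state.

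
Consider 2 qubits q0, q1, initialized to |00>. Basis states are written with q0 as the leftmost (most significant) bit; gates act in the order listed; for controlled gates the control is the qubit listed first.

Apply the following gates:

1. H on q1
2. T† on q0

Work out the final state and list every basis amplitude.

The final amplitudes are sqrt(2)/2 on |00>, sqrt(2)/2 on |01>, 0 on |10>, 0 on |11>.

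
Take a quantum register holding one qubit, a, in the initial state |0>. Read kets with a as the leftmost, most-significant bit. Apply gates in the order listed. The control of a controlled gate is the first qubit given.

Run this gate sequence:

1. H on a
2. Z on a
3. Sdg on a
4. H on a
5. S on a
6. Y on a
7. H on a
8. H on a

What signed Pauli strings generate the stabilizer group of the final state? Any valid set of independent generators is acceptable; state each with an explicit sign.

The stabilizer group can be generated by -X, among other valid generating sets.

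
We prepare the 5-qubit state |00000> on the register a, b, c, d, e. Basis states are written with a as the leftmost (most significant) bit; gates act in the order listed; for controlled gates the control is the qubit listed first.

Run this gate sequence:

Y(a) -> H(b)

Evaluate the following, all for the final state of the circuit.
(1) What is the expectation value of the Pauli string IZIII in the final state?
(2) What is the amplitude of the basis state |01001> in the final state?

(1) The observable IZIII averages to 0.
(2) The final state's coefficient on |01001> equals 0.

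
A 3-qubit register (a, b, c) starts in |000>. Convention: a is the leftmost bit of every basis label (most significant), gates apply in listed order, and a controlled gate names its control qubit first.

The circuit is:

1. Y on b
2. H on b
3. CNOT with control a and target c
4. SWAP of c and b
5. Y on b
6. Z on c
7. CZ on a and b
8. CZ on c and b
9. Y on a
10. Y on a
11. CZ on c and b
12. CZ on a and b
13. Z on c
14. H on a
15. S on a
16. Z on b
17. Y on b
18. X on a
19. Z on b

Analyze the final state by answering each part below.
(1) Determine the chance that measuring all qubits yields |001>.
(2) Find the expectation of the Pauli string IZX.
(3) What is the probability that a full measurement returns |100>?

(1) The probability of measuring |001> is 1/4. Key observation: the block from step 6 through step 13 cancels to the identity and can be dropped.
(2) In the final state, IZX has expectation -1.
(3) The probability of measuring |100> is 1/4.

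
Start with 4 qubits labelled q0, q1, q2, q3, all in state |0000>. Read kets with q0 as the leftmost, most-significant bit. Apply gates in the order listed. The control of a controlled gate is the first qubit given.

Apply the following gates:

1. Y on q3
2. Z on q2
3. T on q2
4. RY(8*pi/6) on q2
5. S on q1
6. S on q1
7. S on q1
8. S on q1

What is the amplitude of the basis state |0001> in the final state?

The amplitude on |0001> is -I/2.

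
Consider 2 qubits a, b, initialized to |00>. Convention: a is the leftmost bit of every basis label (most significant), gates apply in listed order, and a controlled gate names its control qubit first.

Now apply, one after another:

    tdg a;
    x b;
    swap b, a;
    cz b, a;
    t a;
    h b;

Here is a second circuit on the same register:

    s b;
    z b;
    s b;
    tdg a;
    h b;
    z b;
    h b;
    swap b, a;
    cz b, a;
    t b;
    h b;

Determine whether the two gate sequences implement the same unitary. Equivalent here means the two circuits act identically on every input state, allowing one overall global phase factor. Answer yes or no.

No, they are not equivalent — no single phase factor reconciles the two unitaries.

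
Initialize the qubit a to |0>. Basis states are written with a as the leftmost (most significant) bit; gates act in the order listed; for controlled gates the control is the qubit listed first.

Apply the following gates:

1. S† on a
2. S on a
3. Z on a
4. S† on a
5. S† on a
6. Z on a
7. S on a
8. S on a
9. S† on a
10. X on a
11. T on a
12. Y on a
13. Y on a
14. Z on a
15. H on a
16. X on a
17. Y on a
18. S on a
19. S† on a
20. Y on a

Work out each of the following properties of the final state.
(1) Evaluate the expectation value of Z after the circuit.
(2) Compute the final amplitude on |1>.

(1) In the final state, Z has expectation 0. Key observation: the block from step 17 through step 20 cancels to the identity and can be dropped.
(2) The final state's coefficient on |1> equals -sqrt(2)*exp(I*pi/4)/2.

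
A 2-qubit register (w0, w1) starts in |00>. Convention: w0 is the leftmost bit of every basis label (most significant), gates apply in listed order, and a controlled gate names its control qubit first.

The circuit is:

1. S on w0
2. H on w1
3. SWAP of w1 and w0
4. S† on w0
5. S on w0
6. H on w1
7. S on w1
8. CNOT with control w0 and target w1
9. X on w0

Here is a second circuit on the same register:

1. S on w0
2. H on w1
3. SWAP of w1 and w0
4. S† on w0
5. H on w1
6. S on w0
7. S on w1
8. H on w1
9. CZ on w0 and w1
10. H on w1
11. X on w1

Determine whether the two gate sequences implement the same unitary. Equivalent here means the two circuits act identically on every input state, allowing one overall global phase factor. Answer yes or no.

No: there is an input state on which the two circuits produce genuinely different outputs (not merely differing by a phase).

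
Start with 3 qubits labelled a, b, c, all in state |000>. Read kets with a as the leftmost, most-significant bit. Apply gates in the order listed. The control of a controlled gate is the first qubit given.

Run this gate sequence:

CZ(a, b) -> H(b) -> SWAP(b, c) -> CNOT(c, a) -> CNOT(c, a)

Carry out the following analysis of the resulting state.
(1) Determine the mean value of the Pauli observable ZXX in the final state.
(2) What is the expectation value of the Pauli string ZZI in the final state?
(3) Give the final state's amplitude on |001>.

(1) The expectation value of ZXX is 0. Key observation: steps 4-5 multiply out to the identity, so the circuit reduces to the remaining gates.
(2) The observable ZZI averages to 1.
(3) |001> carries amplitude sqrt(2)/2 in the final state.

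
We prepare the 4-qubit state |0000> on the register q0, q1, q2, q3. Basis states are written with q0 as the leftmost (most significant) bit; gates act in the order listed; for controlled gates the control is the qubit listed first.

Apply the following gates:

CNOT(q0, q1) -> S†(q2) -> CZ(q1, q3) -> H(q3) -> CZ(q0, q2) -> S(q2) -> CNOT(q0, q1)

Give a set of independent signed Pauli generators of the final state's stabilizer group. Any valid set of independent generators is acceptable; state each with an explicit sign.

The stabilizer group can be generated by +IIIX, +ZIII, +IZII, +IIZI, among other valid generating sets.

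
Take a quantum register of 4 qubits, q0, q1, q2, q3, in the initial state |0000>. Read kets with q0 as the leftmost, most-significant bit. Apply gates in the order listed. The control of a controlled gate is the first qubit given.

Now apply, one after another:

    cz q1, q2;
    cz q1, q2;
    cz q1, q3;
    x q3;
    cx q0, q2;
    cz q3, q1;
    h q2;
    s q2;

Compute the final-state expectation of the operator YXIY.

The expectation value of YXIY is 0. Key observation: steps 1-2 multiply out to the identity, so the circuit reduces to the remaining gates.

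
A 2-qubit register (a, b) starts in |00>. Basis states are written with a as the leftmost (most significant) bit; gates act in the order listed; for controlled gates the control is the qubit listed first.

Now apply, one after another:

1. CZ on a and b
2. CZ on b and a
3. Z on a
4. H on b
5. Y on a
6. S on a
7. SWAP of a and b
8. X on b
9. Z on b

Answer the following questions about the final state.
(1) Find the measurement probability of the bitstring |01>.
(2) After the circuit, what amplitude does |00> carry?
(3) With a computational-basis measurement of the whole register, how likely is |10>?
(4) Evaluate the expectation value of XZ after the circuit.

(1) Outcome |01> occurs with probability 0.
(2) The final state's coefficient on |00> equals -sqrt(2)/2.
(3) A full measurement returns |10> with probability 1/2.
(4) The observable XZ averages to 1.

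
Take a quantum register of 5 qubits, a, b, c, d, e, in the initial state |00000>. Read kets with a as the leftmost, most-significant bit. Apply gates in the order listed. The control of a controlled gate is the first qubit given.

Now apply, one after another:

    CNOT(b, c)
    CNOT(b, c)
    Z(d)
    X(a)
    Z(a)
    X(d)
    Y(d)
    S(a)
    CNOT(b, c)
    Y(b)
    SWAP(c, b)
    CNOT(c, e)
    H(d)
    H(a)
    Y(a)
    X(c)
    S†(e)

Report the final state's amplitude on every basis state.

The resulting statevector has amplitude -I/2 on |00001>, -I/2 on |00011>, -I/2 on |10001>, -I/2 on |10011>, and 0 on every other basis state.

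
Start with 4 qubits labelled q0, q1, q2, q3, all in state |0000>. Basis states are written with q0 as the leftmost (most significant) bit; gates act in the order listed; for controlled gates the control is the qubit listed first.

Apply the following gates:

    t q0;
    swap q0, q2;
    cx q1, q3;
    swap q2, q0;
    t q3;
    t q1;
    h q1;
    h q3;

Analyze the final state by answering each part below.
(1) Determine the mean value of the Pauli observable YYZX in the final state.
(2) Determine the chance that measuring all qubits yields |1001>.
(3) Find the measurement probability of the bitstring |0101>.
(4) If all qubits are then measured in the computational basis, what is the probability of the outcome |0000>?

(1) The observable YYZX averages to 0.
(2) A full measurement returns |1001> with probability 0.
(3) A full measurement returns |0101> with probability 1/4.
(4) Outcome |0000> occurs with probability 1/4.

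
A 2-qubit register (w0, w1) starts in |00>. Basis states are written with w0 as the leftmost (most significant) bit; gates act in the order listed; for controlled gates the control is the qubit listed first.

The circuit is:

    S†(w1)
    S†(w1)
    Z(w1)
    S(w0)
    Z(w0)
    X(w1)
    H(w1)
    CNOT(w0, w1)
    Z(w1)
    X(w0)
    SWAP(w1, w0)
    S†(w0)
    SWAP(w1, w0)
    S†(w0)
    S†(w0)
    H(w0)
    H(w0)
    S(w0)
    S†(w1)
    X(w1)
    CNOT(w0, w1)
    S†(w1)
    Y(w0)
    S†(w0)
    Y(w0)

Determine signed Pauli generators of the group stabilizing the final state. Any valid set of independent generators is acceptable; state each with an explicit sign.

The final state is stabilized by the group generated by +IY, -ZI; other independent generating sets are equally valid.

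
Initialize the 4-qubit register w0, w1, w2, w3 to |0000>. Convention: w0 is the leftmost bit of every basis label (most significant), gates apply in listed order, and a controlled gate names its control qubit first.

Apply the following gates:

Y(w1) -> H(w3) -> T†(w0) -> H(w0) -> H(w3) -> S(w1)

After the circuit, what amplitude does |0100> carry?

The amplitude on |0100> is -sqrt(2)/2.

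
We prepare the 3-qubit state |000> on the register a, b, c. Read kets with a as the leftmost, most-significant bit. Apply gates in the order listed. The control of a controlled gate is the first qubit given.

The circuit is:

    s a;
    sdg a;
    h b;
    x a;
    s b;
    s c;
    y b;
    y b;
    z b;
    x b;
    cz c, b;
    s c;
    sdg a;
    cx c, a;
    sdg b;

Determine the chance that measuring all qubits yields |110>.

Outcome |110> occurs with probability 1/2. Key observation: the block from step 1 through step 2 cancels to the identity and can be dropped.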